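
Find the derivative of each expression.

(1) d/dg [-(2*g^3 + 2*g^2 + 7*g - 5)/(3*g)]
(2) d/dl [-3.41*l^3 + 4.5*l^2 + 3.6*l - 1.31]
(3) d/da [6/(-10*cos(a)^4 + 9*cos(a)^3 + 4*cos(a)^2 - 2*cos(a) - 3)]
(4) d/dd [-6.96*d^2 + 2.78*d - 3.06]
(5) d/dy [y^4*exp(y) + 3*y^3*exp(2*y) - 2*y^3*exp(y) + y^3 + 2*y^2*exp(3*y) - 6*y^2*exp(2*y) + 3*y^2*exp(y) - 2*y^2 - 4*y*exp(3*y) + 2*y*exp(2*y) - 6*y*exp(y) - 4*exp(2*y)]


(1) = -4*g/3 - 2/3 - 5/(3*g^2)
(2) = -10.23*l^2 + 9.0*l + 3.6
(3) = 6*(-40*cos(a)^3 + 27*cos(a)^2 + 8*cos(a) - 2)*sin(a)/(10*cos(a)^4 - 9*cos(a)^3 - 4*cos(a)^2 + 2*cos(a) + 3)^2
(4) = 2.78 - 13.92*d
(5) = y^4*exp(y) + 6*y^3*exp(2*y) + 2*y^3*exp(y) + 6*y^2*exp(3*y) - 3*y^2*exp(2*y) - 3*y^2*exp(y) + 3*y^2 - 8*y*exp(3*y) - 8*y*exp(2*y) - 4*y - 4*exp(3*y) - 6*exp(2*y) - 6*exp(y)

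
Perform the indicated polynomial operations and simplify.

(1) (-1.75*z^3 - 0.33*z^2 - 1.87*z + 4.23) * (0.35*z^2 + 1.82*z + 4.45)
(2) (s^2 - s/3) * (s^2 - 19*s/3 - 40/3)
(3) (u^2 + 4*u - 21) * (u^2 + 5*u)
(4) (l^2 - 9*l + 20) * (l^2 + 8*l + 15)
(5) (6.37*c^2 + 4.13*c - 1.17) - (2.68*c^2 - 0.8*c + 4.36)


(1) = -0.6125*z^5 - 3.3005*z^4 - 9.0426*z^3 - 3.3914*z^2 - 0.6229*z + 18.8235
(2) = s^4 - 20*s^3/3 - 101*s^2/9 + 40*s/9
(3) = u^4 + 9*u^3 - u^2 - 105*u
(4) = l^4 - l^3 - 37*l^2 + 25*l + 300
(5) = 3.69*c^2 + 4.93*c - 5.53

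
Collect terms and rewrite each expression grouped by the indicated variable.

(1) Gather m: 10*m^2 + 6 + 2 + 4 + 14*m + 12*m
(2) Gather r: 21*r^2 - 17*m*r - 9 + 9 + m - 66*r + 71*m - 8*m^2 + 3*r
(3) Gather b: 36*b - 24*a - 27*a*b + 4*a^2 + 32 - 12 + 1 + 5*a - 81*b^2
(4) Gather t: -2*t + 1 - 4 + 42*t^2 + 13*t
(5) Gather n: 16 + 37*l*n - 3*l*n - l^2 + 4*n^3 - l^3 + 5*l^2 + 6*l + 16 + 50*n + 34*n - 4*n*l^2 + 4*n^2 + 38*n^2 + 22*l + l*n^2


(1) = 10*m^2 + 26*m + 12
(2) = -8*m^2 + 72*m + 21*r^2 + r*(-17*m - 63)
(3) = 4*a^2 - 19*a - 81*b^2 + b*(36 - 27*a) + 21
(4) = 42*t^2 + 11*t - 3
(5) = -l^3 + 4*l^2 + 28*l + 4*n^3 + n^2*(l + 42) + n*(-4*l^2 + 34*l + 84) + 32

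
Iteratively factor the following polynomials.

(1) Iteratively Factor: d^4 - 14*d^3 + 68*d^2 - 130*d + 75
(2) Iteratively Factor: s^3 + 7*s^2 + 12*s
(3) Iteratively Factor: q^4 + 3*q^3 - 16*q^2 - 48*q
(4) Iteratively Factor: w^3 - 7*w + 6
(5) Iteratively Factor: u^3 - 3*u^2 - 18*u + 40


(1) = (d - 1)*(d^3 - 13*d^2 + 55*d - 75) = (d - 5)*(d - 1)*(d^2 - 8*d + 15) = (d - 5)^2*(d - 1)*(d - 3)
(2) = (s)*(s^2 + 7*s + 12) = s*(s + 4)*(s + 3)
(3) = (q - 4)*(q^3 + 7*q^2 + 12*q) = (q - 4)*(q + 4)*(q^2 + 3*q) = (q - 4)*(q + 3)*(q + 4)*(q)
(4) = (w - 1)*(w^2 + w - 6) = (w - 2)*(w - 1)*(w + 3)
(5) = (u + 4)*(u^2 - 7*u + 10) = (u - 5)*(u + 4)*(u - 2)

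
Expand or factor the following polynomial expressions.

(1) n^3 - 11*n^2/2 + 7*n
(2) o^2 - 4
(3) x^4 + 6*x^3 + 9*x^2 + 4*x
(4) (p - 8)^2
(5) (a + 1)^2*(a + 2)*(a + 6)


(1) = n*(n - 7/2)*(n - 2)
(2) = (o - 2)*(o + 2)
(3) = x*(x + 1)^2*(x + 4)
(4) = p^2 - 16*p + 64
(5) = a^4 + 10*a^3 + 29*a^2 + 32*a + 12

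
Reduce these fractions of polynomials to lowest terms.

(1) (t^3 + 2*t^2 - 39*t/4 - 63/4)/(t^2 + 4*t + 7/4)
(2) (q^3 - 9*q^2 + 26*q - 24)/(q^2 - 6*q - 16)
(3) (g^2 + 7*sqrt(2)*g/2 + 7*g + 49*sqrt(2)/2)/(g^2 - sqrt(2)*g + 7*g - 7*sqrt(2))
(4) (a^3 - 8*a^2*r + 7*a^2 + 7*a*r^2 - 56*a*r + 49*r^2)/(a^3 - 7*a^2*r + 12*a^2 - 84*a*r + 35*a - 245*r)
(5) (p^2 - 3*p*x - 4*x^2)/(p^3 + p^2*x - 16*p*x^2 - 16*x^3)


(1) = (2*t^2 - 3*t - 9)/(2*t + 1)
(2) = (q^3 - 9*q^2 + 26*q - 24)/(q^2 - 6*q - 16)
(3) = (2*g + 7*sqrt(2))/(2*g - 2*sqrt(2))
(4) = (a - r)/(a + 5)
(5) = 1/(p + 4*x)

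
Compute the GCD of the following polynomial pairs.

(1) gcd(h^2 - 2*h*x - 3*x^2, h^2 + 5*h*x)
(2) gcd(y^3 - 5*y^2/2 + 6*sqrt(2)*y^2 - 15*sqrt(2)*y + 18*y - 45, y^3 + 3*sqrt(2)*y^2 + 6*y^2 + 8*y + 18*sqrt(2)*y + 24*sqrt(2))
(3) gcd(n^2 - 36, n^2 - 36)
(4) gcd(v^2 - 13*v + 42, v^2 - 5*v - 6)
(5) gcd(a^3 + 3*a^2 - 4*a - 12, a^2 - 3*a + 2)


(1) = 1
(2) = y + 3*sqrt(2)
(3) = n^2 - 36
(4) = v - 6
(5) = gcd((a - 2)*(a + 2)*(a + 3), (a - 2)*(a - 1)) = a - 2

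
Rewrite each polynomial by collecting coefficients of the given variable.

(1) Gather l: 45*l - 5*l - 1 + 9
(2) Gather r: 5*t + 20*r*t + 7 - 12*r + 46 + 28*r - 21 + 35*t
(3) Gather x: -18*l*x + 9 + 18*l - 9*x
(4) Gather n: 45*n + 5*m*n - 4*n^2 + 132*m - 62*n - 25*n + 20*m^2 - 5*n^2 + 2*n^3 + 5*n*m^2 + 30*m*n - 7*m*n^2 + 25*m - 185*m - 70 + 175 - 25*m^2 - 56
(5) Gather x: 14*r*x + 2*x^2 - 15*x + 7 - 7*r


(1) = 40*l + 8
(2) = r*(20*t + 16) + 40*t + 32
(3) = 18*l + x*(-18*l - 9) + 9
(4) = -5*m^2 - 28*m + 2*n^3 + n^2*(-7*m - 9) + n*(5*m^2 + 35*m - 42) + 49
(5) = -7*r + 2*x^2 + x*(14*r - 15) + 7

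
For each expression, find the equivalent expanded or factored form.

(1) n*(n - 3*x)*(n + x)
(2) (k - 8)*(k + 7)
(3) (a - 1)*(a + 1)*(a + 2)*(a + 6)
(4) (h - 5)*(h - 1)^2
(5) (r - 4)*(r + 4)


(1) = n^3 - 2*n^2*x - 3*n*x^2
(2) = k^2 - k - 56
(3) = a^4 + 8*a^3 + 11*a^2 - 8*a - 12
(4) = h^3 - 7*h^2 + 11*h - 5
(5) = r^2 - 16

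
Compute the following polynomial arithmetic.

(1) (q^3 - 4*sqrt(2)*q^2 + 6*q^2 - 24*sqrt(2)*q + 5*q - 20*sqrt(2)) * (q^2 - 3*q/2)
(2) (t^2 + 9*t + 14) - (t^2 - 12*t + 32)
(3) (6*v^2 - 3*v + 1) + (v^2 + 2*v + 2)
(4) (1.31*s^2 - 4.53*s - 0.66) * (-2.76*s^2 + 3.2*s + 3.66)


(1) = q^5 - 4*sqrt(2)*q^4 + 9*q^4/2 - 18*sqrt(2)*q^3 - 4*q^3 - 15*q^2/2 + 16*sqrt(2)*q^2 + 30*sqrt(2)*q
(2) = 21*t - 18
(3) = 7*v^2 - v + 3
(4) = -3.6156*s^4 + 16.6948*s^3 - 7.8798*s^2 - 18.6918*s - 2.4156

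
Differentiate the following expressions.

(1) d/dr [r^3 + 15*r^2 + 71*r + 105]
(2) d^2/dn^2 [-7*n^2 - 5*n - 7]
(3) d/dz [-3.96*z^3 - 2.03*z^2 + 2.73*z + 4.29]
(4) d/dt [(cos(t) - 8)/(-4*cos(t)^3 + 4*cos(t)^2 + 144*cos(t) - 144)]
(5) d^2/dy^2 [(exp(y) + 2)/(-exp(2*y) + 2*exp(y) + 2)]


(1) = 3*r^2 + 30*r + 71
(2) = -14
(3) = -11.88*z^2 - 4.06*z + 2.73
(4) = (-2*cos(t)^3 + 25*cos(t)^2 - 16*cos(t) - 252)*sin(t)/(4*(cos(t)^3 - cos(t)^2 - 36*cos(t) + 36)^2)
(5) = (-exp(4*y) - 10*exp(3*y) - 20*exp(y) + 4)*exp(y)/(exp(6*y) - 6*exp(5*y) + 6*exp(4*y) + 16*exp(3*y) - 12*exp(2*y) - 24*exp(y) - 8)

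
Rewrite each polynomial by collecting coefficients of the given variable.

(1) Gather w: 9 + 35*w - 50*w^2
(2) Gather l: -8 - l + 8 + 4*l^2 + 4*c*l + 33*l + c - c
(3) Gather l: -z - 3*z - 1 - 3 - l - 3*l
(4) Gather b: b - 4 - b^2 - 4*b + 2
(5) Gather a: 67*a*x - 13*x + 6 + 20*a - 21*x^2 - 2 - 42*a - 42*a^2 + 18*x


(1) = -50*w^2 + 35*w + 9
(2) = 4*l^2 + l*(4*c + 32)
(3) = -4*l - 4*z - 4
(4) = -b^2 - 3*b - 2
(5) = -42*a^2 + a*(67*x - 22) - 21*x^2 + 5*x + 4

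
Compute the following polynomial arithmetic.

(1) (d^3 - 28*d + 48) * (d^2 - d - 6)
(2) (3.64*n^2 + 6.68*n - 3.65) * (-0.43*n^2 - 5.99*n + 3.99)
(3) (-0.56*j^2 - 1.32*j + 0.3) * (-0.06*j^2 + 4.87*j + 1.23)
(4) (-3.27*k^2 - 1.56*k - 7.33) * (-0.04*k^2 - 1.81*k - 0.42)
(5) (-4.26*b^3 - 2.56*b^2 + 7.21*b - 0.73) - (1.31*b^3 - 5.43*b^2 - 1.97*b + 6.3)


(1) = d^5 - d^4 - 34*d^3 + 76*d^2 + 120*d - 288
(2) = -1.5652*n^4 - 24.676*n^3 - 23.9201*n^2 + 48.5167*n - 14.5635
(3) = 0.0336*j^4 - 2.648*j^3 - 7.1352*j^2 - 0.1626*j + 0.369
(4) = 0.1308*k^4 + 5.9811*k^3 + 4.4902*k^2 + 13.9225*k + 3.0786
(5) = -5.57*b^3 + 2.87*b^2 + 9.18*b - 7.03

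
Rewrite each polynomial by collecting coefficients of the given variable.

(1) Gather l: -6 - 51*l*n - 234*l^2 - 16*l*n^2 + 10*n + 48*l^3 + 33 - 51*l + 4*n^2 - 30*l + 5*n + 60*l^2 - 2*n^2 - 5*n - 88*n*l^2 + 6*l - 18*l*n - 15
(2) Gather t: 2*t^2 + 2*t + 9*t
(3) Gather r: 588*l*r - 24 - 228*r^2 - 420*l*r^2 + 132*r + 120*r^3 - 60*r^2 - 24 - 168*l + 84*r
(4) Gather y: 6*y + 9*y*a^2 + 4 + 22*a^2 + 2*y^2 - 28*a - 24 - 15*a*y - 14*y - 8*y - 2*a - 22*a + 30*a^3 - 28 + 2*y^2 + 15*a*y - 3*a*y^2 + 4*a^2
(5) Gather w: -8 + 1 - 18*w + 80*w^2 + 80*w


(1) = 48*l^3 + l^2*(-88*n - 174) + l*(-16*n^2 - 69*n - 75) + 2*n^2 + 10*n + 12
(2) = 2*t^2 + 11*t
(3) = -168*l + 120*r^3 + r^2*(-420*l - 288) + r*(588*l + 216) - 48
(4) = 30*a^3 + 26*a^2 - 52*a + y^2*(4 - 3*a) + y*(9*a^2 - 16) - 48
(5) = 80*w^2 + 62*w - 7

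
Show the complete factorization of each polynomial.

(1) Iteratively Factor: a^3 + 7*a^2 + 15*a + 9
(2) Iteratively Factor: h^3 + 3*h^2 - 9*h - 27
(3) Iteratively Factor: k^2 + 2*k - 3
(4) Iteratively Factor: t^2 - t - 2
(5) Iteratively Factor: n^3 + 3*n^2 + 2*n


(1) = (a + 3)*(a^2 + 4*a + 3) = (a + 1)*(a + 3)*(a + 3)
(2) = (h + 3)*(h^2 - 9) = (h + 3)^2*(h - 3)
(3) = (k + 3)*(k - 1)
(4) = (t - 2)*(t + 1)
(5) = (n)*(n^2 + 3*n + 2) = n*(n + 2)*(n + 1)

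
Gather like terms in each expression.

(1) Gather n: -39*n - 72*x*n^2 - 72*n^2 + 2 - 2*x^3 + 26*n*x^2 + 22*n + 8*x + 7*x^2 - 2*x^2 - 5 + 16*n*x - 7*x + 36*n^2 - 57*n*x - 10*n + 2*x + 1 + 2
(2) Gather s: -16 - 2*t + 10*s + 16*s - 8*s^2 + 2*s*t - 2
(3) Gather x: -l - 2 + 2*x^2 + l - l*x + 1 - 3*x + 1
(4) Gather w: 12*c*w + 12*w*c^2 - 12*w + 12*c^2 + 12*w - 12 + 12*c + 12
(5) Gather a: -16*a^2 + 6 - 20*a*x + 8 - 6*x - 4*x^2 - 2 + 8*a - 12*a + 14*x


(1) = n^2*(-72*x - 36) + n*(26*x^2 - 41*x - 27) - 2*x^3 + 5*x^2 + 3*x
(2) = -8*s^2 + s*(2*t + 26) - 2*t - 18
(3) = 2*x^2 + x*(-l - 3)
(4) = 12*c^2 + 12*c + w*(12*c^2 + 12*c)
(5) = -16*a^2 + a*(-20*x - 4) - 4*x^2 + 8*x + 12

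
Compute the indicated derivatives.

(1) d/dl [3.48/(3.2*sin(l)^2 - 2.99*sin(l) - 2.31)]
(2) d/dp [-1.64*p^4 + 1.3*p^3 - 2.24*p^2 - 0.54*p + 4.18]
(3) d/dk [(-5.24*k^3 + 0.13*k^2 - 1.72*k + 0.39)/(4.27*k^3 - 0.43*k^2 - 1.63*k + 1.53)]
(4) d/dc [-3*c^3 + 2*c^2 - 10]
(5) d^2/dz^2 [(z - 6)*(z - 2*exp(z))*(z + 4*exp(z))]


(1) = (10.4052 - 22.272*sin(l))*cos(l)/(-3.2*sin(l)^2 + 2.99*sin(l) + 2.31)^2
(2) = -6.56*p^3 + 3.9*p^2 - 4.48*p - 0.54
(3) = (1.6981*k^4 + 31.7712*k^3 - 29.999*k^2 + 0.7332*k - 1.9959)/(18.2329*k^6 - 3.6722*k^5 - 13.7353*k^4 + 14.468*k^3 + 1.3411*k^2 - 4.9878*k + 2.3409)
(4) = c*(4 - 9*c)
(5) = 2*z^2*exp(z) - 32*z*exp(2*z) - 4*z*exp(z) + 6*z + 160*exp(2*z) - 20*exp(z) - 12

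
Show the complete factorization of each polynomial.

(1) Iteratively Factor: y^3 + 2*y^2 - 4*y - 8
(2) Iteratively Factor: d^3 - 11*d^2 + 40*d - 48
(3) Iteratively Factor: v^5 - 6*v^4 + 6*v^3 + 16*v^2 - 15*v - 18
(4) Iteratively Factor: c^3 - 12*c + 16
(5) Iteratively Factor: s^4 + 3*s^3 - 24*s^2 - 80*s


(1) = (y + 2)*(y^2 - 4) = (y + 2)^2*(y - 2)
(2) = (d - 4)*(d^2 - 7*d + 12) = (d - 4)*(d - 3)*(d - 4)
(3) = (v - 2)*(v^4 - 4*v^3 - 2*v^2 + 12*v + 9) = (v - 3)*(v - 2)*(v^3 - v^2 - 5*v - 3) = (v - 3)*(v - 2)*(v + 1)*(v^2 - 2*v - 3) = (v - 3)^2*(v - 2)*(v + 1)*(v + 1)
(4) = (c - 2)*(c^2 + 2*c - 8) = (c - 2)*(c + 4)*(c - 2)
(5) = (s + 4)*(s^3 - s^2 - 20*s) = (s + 4)^2*(s^2 - 5*s) = s*(s + 4)^2*(s - 5)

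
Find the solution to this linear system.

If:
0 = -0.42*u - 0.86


Then:
u = -2.05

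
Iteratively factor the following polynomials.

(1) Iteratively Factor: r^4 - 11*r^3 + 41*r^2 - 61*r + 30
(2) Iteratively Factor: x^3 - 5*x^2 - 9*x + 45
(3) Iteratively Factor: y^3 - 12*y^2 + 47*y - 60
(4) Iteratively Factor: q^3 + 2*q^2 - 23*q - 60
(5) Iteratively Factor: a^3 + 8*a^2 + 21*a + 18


(1) = (r - 1)*(r^3 - 10*r^2 + 31*r - 30) = (r - 5)*(r - 1)*(r^2 - 5*r + 6) = (r - 5)*(r - 2)*(r - 1)*(r - 3)
(2) = (x + 3)*(x^2 - 8*x + 15) = (x - 3)*(x + 3)*(x - 5)
(3) = (y - 4)*(y^2 - 8*y + 15) = (y - 5)*(y - 4)*(y - 3)
(4) = (q + 3)*(q^2 - q - 20) = (q - 5)*(q + 3)*(q + 4)
(5) = (a + 3)*(a^2 + 5*a + 6) = (a + 3)^2*(a + 2)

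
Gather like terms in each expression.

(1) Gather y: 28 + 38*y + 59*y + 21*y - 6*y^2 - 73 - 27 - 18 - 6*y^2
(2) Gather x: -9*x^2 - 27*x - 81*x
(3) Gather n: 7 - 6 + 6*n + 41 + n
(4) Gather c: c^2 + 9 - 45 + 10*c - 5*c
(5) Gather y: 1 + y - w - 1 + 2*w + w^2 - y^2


(1) = -12*y^2 + 118*y - 90
(2) = -9*x^2 - 108*x
(3) = 7*n + 42
(4) = c^2 + 5*c - 36
(5) = w^2 + w - y^2 + y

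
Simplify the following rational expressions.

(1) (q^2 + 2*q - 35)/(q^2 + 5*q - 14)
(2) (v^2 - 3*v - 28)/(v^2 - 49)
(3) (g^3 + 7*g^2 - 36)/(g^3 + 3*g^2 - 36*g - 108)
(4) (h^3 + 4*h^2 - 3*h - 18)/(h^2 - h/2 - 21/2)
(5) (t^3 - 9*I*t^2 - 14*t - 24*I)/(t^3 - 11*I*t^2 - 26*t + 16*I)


(1) = (q - 5)/(q - 2)
(2) = (v + 4)/(v + 7)
(3) = (g - 2)/(g - 6)
(4) = (2*h^2 + 2*h - 12)/(2*h - 7)
(5) = (t^3 - 9*I*t^2 - 14*t - 24*I)/(t^3 - 11*I*t^2 - 26*t + 16*I)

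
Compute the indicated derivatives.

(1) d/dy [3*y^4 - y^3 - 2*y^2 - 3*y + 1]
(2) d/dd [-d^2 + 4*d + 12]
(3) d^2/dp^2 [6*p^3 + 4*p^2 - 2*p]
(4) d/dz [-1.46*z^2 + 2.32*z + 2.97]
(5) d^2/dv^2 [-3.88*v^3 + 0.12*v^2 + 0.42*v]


(1) = 12*y^3 - 3*y^2 - 4*y - 3
(2) = 4 - 2*d
(3) = 36*p + 8
(4) = 2.32 - 2.92*z
(5) = 0.24 - 23.28*v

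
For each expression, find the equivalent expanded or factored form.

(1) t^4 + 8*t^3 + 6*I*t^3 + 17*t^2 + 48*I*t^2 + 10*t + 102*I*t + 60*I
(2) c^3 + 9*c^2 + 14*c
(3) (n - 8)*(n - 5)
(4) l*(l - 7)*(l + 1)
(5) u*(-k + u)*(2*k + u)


(1) = (t + 1)*(t + 2)*(t + 5)*(t + 6*I)
(2) = c*(c + 2)*(c + 7)
(3) = n^2 - 13*n + 40
(4) = l^3 - 6*l^2 - 7*l
(5) = -2*k^2*u + k*u^2 + u^3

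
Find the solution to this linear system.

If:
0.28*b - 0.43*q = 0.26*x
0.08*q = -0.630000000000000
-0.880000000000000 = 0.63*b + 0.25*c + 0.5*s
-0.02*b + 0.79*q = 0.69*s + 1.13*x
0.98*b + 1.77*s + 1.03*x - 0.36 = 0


Then:
b = -37.52
c = 17.21
q = -7.88
s = 36.91
x = -27.38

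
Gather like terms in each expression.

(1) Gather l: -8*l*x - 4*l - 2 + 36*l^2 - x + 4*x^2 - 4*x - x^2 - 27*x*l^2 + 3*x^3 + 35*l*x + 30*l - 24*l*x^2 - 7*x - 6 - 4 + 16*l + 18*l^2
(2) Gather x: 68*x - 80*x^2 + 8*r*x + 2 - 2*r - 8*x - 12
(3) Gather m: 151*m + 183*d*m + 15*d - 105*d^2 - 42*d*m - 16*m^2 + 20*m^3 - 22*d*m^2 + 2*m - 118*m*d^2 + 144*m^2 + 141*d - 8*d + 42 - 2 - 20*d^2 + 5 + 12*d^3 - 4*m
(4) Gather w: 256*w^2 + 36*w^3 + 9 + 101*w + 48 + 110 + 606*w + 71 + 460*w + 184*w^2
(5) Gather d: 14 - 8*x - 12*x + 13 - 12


(1) = l^2*(54 - 27*x) + l*(-24*x^2 + 27*x + 42) + 3*x^3 + 3*x^2 - 12*x - 12
(2) = -2*r - 80*x^2 + x*(8*r + 60) - 10
(3) = 12*d^3 - 125*d^2 + 148*d + 20*m^3 + m^2*(128 - 22*d) + m*(-118*d^2 + 141*d + 149) + 45
(4) = 36*w^3 + 440*w^2 + 1167*w + 238
(5) = 15 - 20*x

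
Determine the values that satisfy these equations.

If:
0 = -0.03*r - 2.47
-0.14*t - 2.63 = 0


Then:
r = -82.33
t = -18.79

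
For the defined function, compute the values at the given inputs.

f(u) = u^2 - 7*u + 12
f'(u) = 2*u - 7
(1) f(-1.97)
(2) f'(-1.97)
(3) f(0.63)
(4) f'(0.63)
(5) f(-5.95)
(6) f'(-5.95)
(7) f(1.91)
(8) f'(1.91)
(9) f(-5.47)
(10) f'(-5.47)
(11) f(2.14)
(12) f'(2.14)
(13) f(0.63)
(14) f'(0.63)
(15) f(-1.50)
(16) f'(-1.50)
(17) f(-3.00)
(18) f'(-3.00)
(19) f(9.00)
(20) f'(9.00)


(1) = 29.67
(2) = -10.94
(3) = 7.99
(4) = -5.74
(5) = 89.05
(6) = -18.90
(7) = 2.28
(8) = -3.18
(9) = 80.21
(10) = -17.94
(11) = 1.60
(12) = -2.72
(13) = 7.99
(14) = -5.74
(15) = 24.75
(16) = -10.00
(17) = 42.00
(18) = -13.00
(19) = 30.00
(20) = 11.00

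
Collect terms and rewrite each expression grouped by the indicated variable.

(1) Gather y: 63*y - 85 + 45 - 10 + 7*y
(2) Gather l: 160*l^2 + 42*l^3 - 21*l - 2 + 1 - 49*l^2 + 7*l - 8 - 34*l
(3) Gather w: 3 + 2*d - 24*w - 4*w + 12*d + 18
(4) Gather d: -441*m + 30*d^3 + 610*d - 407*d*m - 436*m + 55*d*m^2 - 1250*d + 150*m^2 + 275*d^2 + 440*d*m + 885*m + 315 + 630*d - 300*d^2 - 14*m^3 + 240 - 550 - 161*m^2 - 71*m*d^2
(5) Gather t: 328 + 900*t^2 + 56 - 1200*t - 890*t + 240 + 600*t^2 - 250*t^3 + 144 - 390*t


(1) = 70*y - 50
(2) = 42*l^3 + 111*l^2 - 48*l - 9
(3) = 14*d - 28*w + 21
(4) = 30*d^3 + d^2*(-71*m - 25) + d*(55*m^2 + 33*m - 10) - 14*m^3 - 11*m^2 + 8*m + 5
(5) = -250*t^3 + 1500*t^2 - 2480*t + 768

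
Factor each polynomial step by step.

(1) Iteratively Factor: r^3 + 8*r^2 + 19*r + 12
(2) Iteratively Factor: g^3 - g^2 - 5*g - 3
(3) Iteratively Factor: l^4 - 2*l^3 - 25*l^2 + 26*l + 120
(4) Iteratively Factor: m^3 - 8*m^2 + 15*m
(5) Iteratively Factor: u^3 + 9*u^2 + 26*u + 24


(1) = (r + 3)*(r^2 + 5*r + 4) = (r + 1)*(r + 3)*(r + 4)
(2) = (g - 3)*(g^2 + 2*g + 1) = (g - 3)*(g + 1)*(g + 1)
(3) = (l - 5)*(l^3 + 3*l^2 - 10*l - 24) = (l - 5)*(l + 4)*(l^2 - l - 6) = (l - 5)*(l - 3)*(l + 4)*(l + 2)
(4) = (m)*(m^2 - 8*m + 15) = m*(m - 3)*(m - 5)
(5) = (u + 3)*(u^2 + 6*u + 8) = (u + 3)*(u + 4)*(u + 2)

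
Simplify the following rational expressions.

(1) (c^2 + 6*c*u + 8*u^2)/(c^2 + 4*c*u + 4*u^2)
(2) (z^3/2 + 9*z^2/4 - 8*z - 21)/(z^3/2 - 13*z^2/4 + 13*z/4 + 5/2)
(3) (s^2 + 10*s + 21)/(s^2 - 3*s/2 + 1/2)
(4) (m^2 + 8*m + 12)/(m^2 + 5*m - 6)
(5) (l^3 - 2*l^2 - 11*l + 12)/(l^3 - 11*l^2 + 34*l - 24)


(1) = (c + 4*u)/(c + 2*u)
(2) = (2*z^3 + 9*z^2 - 32*z - 84)/(2*z^3 - 13*z^2 + 13*z + 10)
(3) = (2*s^2 + 20*s + 42)/(2*s^2 - 3*s + 1)
(4) = (m + 2)/(m - 1)
(5) = (l + 3)/(l - 6)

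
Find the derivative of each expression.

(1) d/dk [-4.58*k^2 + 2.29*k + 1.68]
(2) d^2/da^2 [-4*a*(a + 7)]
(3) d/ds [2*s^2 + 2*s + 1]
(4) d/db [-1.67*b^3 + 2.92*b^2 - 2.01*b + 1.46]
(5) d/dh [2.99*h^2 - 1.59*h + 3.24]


(1) = 2.29 - 9.16*k
(2) = -8
(3) = 4*s + 2
(4) = -5.01*b^2 + 5.84*b - 2.01
(5) = 5.98*h - 1.59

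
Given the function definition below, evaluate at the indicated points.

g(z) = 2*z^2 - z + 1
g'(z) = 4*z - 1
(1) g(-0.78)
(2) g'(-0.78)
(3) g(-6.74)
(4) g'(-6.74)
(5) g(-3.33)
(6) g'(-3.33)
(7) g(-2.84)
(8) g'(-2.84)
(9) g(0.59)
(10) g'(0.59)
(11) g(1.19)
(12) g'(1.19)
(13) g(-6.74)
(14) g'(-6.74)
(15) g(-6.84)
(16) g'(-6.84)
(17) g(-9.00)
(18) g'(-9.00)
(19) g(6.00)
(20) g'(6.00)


(1) = 3.00
(2) = -4.12
(3) = 98.60
(4) = -27.96
(5) = 26.51
(6) = -14.32
(7) = 19.97
(8) = -12.36
(9) = 1.11
(10) = 1.36
(11) = 2.64
(12) = 3.76
(13) = 98.60
(14) = -27.96
(15) = 101.41
(16) = -28.36
(17) = 172.00
(18) = -37.00
(19) = 67.00
(20) = 23.00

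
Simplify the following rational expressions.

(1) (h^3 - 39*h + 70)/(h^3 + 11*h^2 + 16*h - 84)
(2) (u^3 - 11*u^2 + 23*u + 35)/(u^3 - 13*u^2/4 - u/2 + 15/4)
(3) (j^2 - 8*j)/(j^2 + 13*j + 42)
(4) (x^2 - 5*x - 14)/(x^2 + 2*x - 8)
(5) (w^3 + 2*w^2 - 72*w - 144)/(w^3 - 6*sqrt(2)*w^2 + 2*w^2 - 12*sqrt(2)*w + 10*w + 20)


(1) = (h - 5)/(h + 6)
(2) = (4*u^2 - 48*u + 140)/(4*u^2 - 17*u + 15)
(3) = (j^2 - 8*j)/(j^2 + 13*j + 42)
(4) = (x^2 - 5*x - 14)/(x^2 + 2*x - 8)
(5) = (w^2 - 72)/(w^2 - 6*sqrt(2)*w + 10)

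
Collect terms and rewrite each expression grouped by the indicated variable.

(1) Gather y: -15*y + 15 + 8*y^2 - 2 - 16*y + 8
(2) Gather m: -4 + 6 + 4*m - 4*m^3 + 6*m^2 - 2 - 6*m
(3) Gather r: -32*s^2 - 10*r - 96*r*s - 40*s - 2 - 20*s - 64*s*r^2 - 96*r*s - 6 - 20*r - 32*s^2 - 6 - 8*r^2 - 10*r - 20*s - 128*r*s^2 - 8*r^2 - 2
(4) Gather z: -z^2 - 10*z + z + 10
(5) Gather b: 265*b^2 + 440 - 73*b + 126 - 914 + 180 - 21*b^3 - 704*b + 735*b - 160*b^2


(1) = 8*y^2 - 31*y + 21
(2) = -4*m^3 + 6*m^2 - 2*m
(3) = r^2*(-64*s - 16) + r*(-128*s^2 - 192*s - 40) - 64*s^2 - 80*s - 16
(4) = -z^2 - 9*z + 10
(5) = -21*b^3 + 105*b^2 - 42*b - 168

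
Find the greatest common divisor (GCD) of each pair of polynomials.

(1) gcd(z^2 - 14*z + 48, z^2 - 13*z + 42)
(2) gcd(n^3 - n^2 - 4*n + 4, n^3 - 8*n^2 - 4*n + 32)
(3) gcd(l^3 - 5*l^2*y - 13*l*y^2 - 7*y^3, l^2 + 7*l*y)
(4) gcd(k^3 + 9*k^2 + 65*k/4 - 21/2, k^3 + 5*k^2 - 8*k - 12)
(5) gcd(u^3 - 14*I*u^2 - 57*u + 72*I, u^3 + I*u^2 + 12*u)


(1) = z - 6
(2) = gcd((n - 2)*(n - 1)*(n + 2), (n - 8)*(n - 2)*(n + 2)) = n^2 - 4
(3) = 1
(4) = gcd((k - 1/2)*(k + 7/2)*(k + 6), (k - 2)*(k + 1)*(k + 6)) = k + 6
(5) = gcd((u - 8*I)*(u - 3*I)^2, u*(u - 3*I)*(u + 4*I)) = u - 3*I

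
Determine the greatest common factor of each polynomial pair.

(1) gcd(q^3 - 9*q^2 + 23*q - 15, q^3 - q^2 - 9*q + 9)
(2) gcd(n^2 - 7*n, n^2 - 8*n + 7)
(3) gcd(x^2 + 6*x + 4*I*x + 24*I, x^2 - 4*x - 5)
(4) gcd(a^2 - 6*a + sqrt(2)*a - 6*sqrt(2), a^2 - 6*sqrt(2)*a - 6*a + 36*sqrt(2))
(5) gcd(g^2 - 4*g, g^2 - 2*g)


(1) = gcd((q - 5)*(q - 3)*(q - 1), (q - 3)*(q - 1)*(q + 3)) = q^2 - 4*q + 3
(2) = n - 7
(3) = gcd((x + 6)*(x + 4*I), (x - 5)*(x + 1)) = 1
(4) = a - 6
(5) = gcd(g*(g - 4), g*(g - 2)) = g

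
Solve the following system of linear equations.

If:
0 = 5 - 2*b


Then:
b = 5/2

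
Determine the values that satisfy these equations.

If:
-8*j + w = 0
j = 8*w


Then:
j = 0
w = 0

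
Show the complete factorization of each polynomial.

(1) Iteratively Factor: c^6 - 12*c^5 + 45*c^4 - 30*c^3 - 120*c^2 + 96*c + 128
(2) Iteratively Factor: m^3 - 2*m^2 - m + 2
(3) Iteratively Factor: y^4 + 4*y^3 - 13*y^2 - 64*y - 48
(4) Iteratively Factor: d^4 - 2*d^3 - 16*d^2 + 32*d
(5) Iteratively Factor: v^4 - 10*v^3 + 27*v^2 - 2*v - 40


(1) = (c - 4)*(c^5 - 8*c^4 + 13*c^3 + 22*c^2 - 32*c - 32) = (c - 4)*(c - 2)*(c^4 - 6*c^3 + c^2 + 24*c + 16) = (c - 4)*(c - 2)*(c + 1)*(c^3 - 7*c^2 + 8*c + 16) = (c - 4)^2*(c - 2)*(c + 1)*(c^2 - 3*c - 4) = (c - 4)^3*(c - 2)*(c + 1)*(c + 1)
(2) = (m + 1)*(m^2 - 3*m + 2) = (m - 1)*(m + 1)*(m - 2)
(3) = (y - 4)*(y^3 + 8*y^2 + 19*y + 12) = (y - 4)*(y + 1)*(y^2 + 7*y + 12) = (y - 4)*(y + 1)*(y + 3)*(y + 4)
(4) = (d - 4)*(d^3 + 2*d^2 - 8*d) = (d - 4)*(d - 2)*(d^2 + 4*d) = d*(d - 4)*(d - 2)*(d + 4)
(5) = (v - 2)*(v^3 - 8*v^2 + 11*v + 20) = (v - 2)*(v + 1)*(v^2 - 9*v + 20) = (v - 4)*(v - 2)*(v + 1)*(v - 5)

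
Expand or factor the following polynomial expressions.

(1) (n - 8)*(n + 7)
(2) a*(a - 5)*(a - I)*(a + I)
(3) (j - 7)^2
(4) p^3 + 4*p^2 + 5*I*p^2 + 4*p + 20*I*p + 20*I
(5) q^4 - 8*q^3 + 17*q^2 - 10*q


(1) = n^2 - n - 56
(2) = a^4 - 5*a^3 + a^2 - 5*a
(3) = j^2 - 14*j + 49
(4) = (p + 2)^2*(p + 5*I)
(5) = q*(q - 5)*(q - 2)*(q - 1)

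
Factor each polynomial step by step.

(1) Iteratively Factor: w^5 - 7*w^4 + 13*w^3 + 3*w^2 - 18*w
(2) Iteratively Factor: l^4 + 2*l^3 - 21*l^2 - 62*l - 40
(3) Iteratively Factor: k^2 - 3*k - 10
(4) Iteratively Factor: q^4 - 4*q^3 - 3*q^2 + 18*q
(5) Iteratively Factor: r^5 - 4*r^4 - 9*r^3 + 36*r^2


(1) = (w - 3)*(w^4 - 4*w^3 + w^2 + 6*w) = (w - 3)^2*(w^3 - w^2 - 2*w) = (w - 3)^2*(w + 1)*(w^2 - 2*w) = (w - 3)^2*(w - 2)*(w + 1)*(w)
(2) = (l + 1)*(l^3 + l^2 - 22*l - 40) = (l - 5)*(l + 1)*(l^2 + 6*l + 8) = (l - 5)*(l + 1)*(l + 4)*(l + 2)
(3) = (k - 5)*(k + 2)
(4) = (q - 3)*(q^3 - q^2 - 6*q) = (q - 3)^2*(q^2 + 2*q) = q*(q - 3)^2*(q + 2)
(5) = (r)*(r^4 - 4*r^3 - 9*r^2 + 36*r) = r*(r + 3)*(r^3 - 7*r^2 + 12*r) = r^2*(r + 3)*(r^2 - 7*r + 12) = r^2*(r - 4)*(r + 3)*(r - 3)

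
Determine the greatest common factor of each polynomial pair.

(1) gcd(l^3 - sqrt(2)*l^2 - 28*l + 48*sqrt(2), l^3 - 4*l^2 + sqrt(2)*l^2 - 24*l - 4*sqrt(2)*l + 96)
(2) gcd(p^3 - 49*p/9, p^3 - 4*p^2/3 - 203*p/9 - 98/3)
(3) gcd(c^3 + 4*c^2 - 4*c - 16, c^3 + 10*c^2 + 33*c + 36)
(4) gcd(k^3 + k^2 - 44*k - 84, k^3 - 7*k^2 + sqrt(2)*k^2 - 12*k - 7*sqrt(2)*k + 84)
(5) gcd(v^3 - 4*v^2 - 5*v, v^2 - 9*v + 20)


(1) = l^2 + sqrt(2)*l - 24
(2) = p + 7/3
(3) = c + 4
(4) = gcd((k - 7)*(k + 2)*(k + 6), (k - 7)*(k - 2*sqrt(2))*(k + 3*sqrt(2))) = k - 7
(5) = gcd(v*(v - 5)*(v + 1), (v - 5)*(v - 4)) = v - 5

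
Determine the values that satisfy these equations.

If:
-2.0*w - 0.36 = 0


Then:
w = -0.18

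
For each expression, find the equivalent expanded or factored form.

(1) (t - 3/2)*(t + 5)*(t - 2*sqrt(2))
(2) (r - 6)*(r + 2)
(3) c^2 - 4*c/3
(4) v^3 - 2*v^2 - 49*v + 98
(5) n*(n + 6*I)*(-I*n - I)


(1) = t^3 - 2*sqrt(2)*t^2 + 7*t^2/2 - 7*sqrt(2)*t - 15*t/2 + 15*sqrt(2)
(2) = r^2 - 4*r - 12
(3) = c*(c - 4/3)
(4) = (v - 7)*(v - 2)*(v + 7)
(5) = -I*n^3 + 6*n^2 - I*n^2 + 6*n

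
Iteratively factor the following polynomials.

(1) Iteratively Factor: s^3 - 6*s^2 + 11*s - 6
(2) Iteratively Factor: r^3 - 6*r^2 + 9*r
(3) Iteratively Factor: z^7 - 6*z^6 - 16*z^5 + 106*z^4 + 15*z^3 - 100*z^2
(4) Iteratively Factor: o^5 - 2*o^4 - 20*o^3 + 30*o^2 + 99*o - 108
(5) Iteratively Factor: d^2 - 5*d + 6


(1) = (s - 3)*(s^2 - 3*s + 2) = (s - 3)*(s - 2)*(s - 1)
(2) = (r - 3)*(r^2 - 3*r) = (r - 3)^2*(r)
(3) = (z - 5)*(z^6 - z^5 - 21*z^4 + z^3 + 20*z^2) = z*(z - 5)*(z^5 - z^4 - 21*z^3 + z^2 + 20*z) = z*(z - 5)*(z - 1)*(z^4 - 21*z^2 - 20*z) = z*(z - 5)*(z - 1)*(z + 1)*(z^3 - z^2 - 20*z) = z^2*(z - 5)*(z - 1)*(z + 1)*(z^2 - z - 20) = z^2*(z - 5)*(z - 1)*(z + 1)*(z + 4)*(z - 5)
(4) = (o - 1)*(o^4 - o^3 - 21*o^2 + 9*o + 108) = (o - 1)*(o + 3)*(o^3 - 4*o^2 - 9*o + 36) = (o - 1)*(o + 3)^2*(o^2 - 7*o + 12) = (o - 4)*(o - 1)*(o + 3)^2*(o - 3)
(5) = (d - 2)*(d - 3)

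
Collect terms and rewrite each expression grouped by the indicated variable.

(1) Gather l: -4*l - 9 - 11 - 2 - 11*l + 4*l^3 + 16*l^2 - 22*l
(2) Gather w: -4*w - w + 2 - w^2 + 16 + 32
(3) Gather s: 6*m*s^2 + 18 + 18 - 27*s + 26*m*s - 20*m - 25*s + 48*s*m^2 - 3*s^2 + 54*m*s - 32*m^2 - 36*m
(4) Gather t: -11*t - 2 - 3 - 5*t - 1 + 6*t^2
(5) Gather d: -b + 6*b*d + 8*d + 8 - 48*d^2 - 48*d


(1) = 4*l^3 + 16*l^2 - 37*l - 22
(2) = -w^2 - 5*w + 50
(3) = -32*m^2 - 56*m + s^2*(6*m - 3) + s*(48*m^2 + 80*m - 52) + 36
(4) = 6*t^2 - 16*t - 6
(5) = -b - 48*d^2 + d*(6*b - 40) + 8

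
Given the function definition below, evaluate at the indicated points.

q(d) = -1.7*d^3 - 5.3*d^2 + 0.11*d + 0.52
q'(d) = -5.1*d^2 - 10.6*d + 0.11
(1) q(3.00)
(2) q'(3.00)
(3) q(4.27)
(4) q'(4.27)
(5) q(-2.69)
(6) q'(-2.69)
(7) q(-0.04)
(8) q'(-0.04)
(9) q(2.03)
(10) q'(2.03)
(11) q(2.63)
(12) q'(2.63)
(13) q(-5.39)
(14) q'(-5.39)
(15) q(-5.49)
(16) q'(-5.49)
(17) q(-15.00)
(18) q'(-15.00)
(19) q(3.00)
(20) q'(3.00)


(1) = -92.75
(2) = -77.59
(3) = -228.00
(4) = -138.14
(5) = -5.04
(6) = -8.28
(7) = 0.51
(8) = 0.53
(9) = -35.32
(10) = -42.42
(11) = -66.78
(12) = -63.04
(13) = 112.16
(14) = -90.92
(15) = 121.47
(16) = -95.41
(17) = 4543.87
(18) = -988.39
(19) = -92.75
(20) = -77.59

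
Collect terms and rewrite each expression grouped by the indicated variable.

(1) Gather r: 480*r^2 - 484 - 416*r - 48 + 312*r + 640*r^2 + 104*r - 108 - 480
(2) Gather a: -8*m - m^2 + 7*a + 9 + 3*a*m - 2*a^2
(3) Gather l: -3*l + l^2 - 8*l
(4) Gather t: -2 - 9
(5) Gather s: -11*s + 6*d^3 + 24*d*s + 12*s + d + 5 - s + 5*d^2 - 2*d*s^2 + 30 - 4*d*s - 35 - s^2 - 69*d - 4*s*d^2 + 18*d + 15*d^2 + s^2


(1) = 1120*r^2 - 1120
(2) = -2*a^2 + a*(3*m + 7) - m^2 - 8*m + 9
(3) = l^2 - 11*l
(4) = -11
(5) = 6*d^3 + 20*d^2 - 2*d*s^2 - 50*d + s*(-4*d^2 + 20*d)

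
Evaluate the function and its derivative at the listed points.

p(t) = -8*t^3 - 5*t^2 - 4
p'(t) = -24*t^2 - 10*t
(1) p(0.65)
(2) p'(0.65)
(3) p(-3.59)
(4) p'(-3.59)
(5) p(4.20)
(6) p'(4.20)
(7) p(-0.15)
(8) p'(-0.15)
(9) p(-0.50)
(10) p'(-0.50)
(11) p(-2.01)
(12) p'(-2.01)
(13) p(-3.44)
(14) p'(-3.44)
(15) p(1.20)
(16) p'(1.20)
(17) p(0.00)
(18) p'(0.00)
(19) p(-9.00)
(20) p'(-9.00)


(1) = -8.31
(2) = -16.64
(3) = 301.71
(4) = -273.41
(5) = -684.90
(6) = -465.36
(7) = -4.09
(8) = 0.96
(9) = -4.25
(10) = -1.00
(11) = 40.76
(12) = -76.86
(13) = 262.49
(14) = -249.61
(15) = -25.02
(16) = -46.56
(17) = -4.00
(18) = 0.00
(19) = 5423.00
(20) = -1854.00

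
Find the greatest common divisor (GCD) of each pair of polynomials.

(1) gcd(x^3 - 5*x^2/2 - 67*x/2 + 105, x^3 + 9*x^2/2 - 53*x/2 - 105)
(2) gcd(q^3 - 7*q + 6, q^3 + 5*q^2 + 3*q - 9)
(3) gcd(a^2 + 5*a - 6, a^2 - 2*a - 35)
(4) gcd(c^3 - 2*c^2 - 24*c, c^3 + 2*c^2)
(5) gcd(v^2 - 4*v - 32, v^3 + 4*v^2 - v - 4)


(1) = x^2 + x - 30
(2) = q^2 + 2*q - 3
(3) = gcd((a - 1)*(a + 6), (a - 7)*(a + 5)) = 1
(4) = gcd(c*(c - 6)*(c + 4), c^2*(c + 2)) = c
(5) = gcd((v - 8)*(v + 4), (v - 1)*(v + 1)*(v + 4)) = v + 4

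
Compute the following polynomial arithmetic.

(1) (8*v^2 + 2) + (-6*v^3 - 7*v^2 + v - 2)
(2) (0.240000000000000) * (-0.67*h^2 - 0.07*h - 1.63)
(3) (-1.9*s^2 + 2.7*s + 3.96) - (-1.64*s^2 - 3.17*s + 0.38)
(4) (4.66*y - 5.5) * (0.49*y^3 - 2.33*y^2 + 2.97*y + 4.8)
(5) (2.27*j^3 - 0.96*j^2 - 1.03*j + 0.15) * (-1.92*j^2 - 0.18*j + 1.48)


(1) = -6*v^3 + v^2 + v
(2) = -0.1608*h^2 - 0.0168*h - 0.3912
(3) = -0.26*s^2 + 5.87*s + 3.58
(4) = 2.2834*y^4 - 13.5528*y^3 + 26.6552*y^2 + 6.033*y - 26.4
(5) = -4.3584*j^5 + 1.4346*j^4 + 5.51*j^3 - 1.5234*j^2 - 1.5514*j + 0.222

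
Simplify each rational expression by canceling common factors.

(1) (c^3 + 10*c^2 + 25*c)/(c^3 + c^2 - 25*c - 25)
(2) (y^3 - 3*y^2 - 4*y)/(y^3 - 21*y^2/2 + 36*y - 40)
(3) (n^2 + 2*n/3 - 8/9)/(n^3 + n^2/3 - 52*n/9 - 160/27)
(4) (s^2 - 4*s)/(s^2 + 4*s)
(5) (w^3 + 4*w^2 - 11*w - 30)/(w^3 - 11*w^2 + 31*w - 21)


(1) = (c^2 + 5*c)/(c^2 - 4*c - 5)
(2) = (2*y^2 + 2*y)/(2*y^2 - 13*y + 20)
(3) = (9*n - 6)/(9*n^2 - 9*n - 40)
(4) = (s - 4)/(s + 4)
(5) = (w^2 + 7*w + 10)/(w^2 - 8*w + 7)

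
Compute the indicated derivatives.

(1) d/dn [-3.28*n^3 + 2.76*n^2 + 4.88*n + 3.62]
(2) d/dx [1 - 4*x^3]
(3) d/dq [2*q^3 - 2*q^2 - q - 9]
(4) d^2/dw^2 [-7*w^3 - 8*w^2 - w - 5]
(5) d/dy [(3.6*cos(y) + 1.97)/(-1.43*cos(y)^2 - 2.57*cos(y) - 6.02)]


(1) = -9.84*n^2 + 5.52*n + 4.88
(2) = -12*x^2
(3) = 6*q^2 - 4*q - 1
(4) = -42*w - 16
(5) = (-5.148*cos(y)^2 - 5.6342*cos(y) + 16.6091)*sin(y)/(2.0449*cos(y)^4 + 7.3502*cos(y)^3 + 23.8221*cos(y)^2 + 30.9428*cos(y) + 36.2404)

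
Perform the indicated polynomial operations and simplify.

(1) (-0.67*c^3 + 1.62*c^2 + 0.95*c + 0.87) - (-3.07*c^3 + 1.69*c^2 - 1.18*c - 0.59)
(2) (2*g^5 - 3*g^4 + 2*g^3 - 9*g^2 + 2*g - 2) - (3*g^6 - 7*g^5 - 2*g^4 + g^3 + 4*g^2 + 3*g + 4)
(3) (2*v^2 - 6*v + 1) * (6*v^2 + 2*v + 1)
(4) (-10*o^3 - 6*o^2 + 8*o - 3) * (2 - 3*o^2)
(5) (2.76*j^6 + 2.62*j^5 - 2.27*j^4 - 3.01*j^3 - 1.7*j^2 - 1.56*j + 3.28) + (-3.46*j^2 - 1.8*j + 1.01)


(1) = 2.4*c^3 - 0.07*c^2 + 2.13*c + 1.46
(2) = -3*g^6 + 9*g^5 - g^4 + g^3 - 13*g^2 - g - 6
(3) = 12*v^4 - 32*v^3 - 4*v^2 - 4*v + 1
(4) = 30*o^5 + 18*o^4 - 44*o^3 - 3*o^2 + 16*o - 6
(5) = 2.76*j^6 + 2.62*j^5 - 2.27*j^4 - 3.01*j^3 - 5.16*j^2 - 3.36*j + 4.29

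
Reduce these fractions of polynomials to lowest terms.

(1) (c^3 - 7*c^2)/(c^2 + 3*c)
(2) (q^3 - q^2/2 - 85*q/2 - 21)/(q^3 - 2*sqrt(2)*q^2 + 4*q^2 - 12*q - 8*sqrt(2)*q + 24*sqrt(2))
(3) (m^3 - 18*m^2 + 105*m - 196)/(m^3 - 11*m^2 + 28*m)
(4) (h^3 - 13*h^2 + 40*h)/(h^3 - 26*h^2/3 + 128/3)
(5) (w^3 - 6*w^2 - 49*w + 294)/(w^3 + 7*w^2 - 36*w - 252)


(1) = (c^2 - 7*c)/(c + 3)
(2) = (2*q^2 - 13*q - 7)/(2*q^2 + q*(-4*sqrt(2) - 4) + 8*sqrt(2))
(3) = (m - 7)/m
(4) = (3*h^2 - 15*h)/(3*h^2 - 2*h - 16)
(5) = (w - 7)/(w + 6)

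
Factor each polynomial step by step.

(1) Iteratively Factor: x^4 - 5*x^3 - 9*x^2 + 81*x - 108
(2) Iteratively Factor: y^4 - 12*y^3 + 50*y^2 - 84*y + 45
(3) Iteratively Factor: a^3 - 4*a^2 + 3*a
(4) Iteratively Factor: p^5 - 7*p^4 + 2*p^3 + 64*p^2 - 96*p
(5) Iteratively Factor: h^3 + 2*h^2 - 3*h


(1) = (x - 3)*(x^3 - 2*x^2 - 15*x + 36) = (x - 3)*(x + 4)*(x^2 - 6*x + 9) = (x - 3)^2*(x + 4)*(x - 3)
(2) = (y - 3)*(y^3 - 9*y^2 + 23*y - 15) = (y - 5)*(y - 3)*(y^2 - 4*y + 3) = (y - 5)*(y - 3)^2*(y - 1)
(3) = (a - 3)*(a^2 - a) = (a - 3)*(a - 1)*(a)
(4) = (p - 4)*(p^4 - 3*p^3 - 10*p^2 + 24*p) = p*(p - 4)*(p^3 - 3*p^2 - 10*p + 24) = p*(p - 4)*(p - 2)*(p^2 - p - 12) = p*(p - 4)*(p - 2)*(p + 3)*(p - 4)
(5) = (h - 1)*(h^2 + 3*h) = (h - 1)*(h + 3)*(h)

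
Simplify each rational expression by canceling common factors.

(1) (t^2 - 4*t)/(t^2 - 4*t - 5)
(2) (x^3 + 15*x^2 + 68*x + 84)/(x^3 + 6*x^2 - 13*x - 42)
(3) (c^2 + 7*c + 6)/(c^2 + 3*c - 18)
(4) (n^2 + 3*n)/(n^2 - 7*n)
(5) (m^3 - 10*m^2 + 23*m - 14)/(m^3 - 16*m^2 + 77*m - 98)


(1) = (t^2 - 4*t)/(t^2 - 4*t - 5)
(2) = (x + 6)/(x - 3)
(3) = (c + 1)/(c - 3)
(4) = (n + 3)/(n - 7)
(5) = (m - 1)/(m - 7)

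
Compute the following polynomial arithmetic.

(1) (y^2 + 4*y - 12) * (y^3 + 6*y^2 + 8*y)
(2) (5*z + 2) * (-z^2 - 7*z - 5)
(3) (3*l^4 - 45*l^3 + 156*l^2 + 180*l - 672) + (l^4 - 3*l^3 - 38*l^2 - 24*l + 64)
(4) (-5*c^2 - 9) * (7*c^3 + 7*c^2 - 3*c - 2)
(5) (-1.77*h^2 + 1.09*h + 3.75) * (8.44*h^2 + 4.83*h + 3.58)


(1) = y^5 + 10*y^4 + 20*y^3 - 40*y^2 - 96*y
(2) = -5*z^3 - 37*z^2 - 39*z - 10
(3) = 4*l^4 - 48*l^3 + 118*l^2 + 156*l - 608
(4) = -35*c^5 - 35*c^4 - 48*c^3 - 53*c^2 + 27*c + 18
(5) = -14.9388*h^4 + 0.6505*h^3 + 30.5781*h^2 + 22.0147*h + 13.425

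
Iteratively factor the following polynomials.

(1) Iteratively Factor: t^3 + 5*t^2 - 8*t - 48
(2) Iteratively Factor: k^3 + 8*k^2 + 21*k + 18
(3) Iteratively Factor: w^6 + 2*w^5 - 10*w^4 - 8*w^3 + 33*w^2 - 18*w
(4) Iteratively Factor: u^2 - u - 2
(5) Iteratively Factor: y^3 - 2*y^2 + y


(1) = (t - 3)*(t^2 + 8*t + 16) = (t - 3)*(t + 4)*(t + 4)
(2) = (k + 3)*(k^2 + 5*k + 6) = (k + 2)*(k + 3)*(k + 3)
(3) = (w - 1)*(w^5 + 3*w^4 - 7*w^3 - 15*w^2 + 18*w) = (w - 2)*(w - 1)*(w^4 + 5*w^3 + 3*w^2 - 9*w) = (w - 2)*(w - 1)^2*(w^3 + 6*w^2 + 9*w) = (w - 2)*(w - 1)^2*(w + 3)*(w^2 + 3*w) = (w - 2)*(w - 1)^2*(w + 3)^2*(w)
(4) = (u + 1)*(u - 2)
(5) = (y - 1)*(y^2 - y) = (y - 1)^2*(y)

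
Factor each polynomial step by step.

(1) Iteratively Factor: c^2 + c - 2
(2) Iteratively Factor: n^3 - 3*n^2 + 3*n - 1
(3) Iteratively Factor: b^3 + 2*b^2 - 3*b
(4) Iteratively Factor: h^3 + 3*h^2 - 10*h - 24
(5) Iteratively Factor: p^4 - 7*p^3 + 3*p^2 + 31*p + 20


(1) = (c + 2)*(c - 1)
(2) = (n - 1)*(n^2 - 2*n + 1) = (n - 1)^2*(n - 1)
(3) = (b - 1)*(b^2 + 3*b) = (b - 1)*(b + 3)*(b)
(4) = (h + 2)*(h^2 + h - 12) = (h - 3)*(h + 2)*(h + 4)
(5) = (p - 4)*(p^3 - 3*p^2 - 9*p - 5) = (p - 4)*(p + 1)*(p^2 - 4*p - 5) = (p - 5)*(p - 4)*(p + 1)*(p + 1)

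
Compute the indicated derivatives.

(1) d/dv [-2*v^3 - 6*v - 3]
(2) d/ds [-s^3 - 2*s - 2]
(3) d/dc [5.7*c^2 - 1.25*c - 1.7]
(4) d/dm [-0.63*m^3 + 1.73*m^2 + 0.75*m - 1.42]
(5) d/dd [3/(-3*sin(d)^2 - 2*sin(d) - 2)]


(1) = -6*v^2 - 6
(2) = -3*s^2 - 2
(3) = 11.4*c - 1.25
(4) = -1.89*m^2 + 3.46*m + 0.75
(5) = 6*(3*sin(d) + 1)*cos(d)/(3*sin(d)^2 + 2*sin(d) + 2)^2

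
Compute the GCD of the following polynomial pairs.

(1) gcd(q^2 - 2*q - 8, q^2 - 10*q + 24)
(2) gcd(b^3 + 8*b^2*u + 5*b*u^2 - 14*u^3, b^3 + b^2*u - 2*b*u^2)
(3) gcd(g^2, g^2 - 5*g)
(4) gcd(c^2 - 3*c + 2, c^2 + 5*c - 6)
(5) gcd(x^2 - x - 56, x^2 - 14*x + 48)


(1) = q - 4
(2) = -b^2 - b*u + 2*u^2
(3) = gcd(g^2, g*(g - 5)) = g
(4) = c - 1
(5) = gcd((x - 8)*(x + 7), (x - 8)*(x - 6)) = x - 8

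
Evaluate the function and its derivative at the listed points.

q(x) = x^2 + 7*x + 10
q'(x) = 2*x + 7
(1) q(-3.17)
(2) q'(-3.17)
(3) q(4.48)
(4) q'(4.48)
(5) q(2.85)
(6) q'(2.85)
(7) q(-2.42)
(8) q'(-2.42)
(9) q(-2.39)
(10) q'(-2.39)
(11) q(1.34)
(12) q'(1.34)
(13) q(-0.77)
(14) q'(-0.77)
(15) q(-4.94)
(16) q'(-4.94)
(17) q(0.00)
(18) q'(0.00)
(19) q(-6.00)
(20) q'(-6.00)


(1) = -2.14
(2) = 0.66
(3) = 61.43
(4) = 15.96
(5) = 38.07
(6) = 12.70
(7) = -1.08
(8) = 2.16
(9) = -1.02
(10) = 2.22
(11) = 21.18
(12) = 9.68
(13) = 5.20
(14) = 5.46
(15) = -0.18
(16) = -2.88
(17) = 10.00
(18) = 7.00
(19) = 4.00
(20) = -5.00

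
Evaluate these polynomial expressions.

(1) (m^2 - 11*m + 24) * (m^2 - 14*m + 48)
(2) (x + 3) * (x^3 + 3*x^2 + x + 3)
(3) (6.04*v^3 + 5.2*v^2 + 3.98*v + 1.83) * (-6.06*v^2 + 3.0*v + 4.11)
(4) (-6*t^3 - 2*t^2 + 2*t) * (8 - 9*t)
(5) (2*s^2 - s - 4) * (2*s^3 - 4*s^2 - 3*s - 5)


(1) = m^4 - 25*m^3 + 226*m^2 - 864*m + 1152
(2) = x^4 + 6*x^3 + 10*x^2 + 6*x + 9
(3) = -36.6024*v^5 - 13.392*v^4 + 16.3056*v^3 + 22.2222*v^2 + 21.8478*v + 7.5213
(4) = 54*t^4 - 30*t^3 - 34*t^2 + 16*t
(5) = 4*s^5 - 10*s^4 - 10*s^3 + 9*s^2 + 17*s + 20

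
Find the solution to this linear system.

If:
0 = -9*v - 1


Then:
v = -1/9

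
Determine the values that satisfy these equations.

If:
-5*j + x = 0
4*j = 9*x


Then:
j = 0
x = 0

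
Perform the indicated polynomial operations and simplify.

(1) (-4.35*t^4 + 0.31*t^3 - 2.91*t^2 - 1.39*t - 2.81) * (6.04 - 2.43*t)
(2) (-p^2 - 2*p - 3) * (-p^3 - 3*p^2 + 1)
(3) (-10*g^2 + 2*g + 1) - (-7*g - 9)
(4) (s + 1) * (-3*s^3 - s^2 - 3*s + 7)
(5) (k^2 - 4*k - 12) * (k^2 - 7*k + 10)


(1) = 10.5705*t^5 - 27.0273*t^4 + 8.9437*t^3 - 14.1987*t^2 - 1.5673*t - 16.9724
(2) = p^5 + 5*p^4 + 9*p^3 + 8*p^2 - 2*p - 3
(3) = -10*g^2 + 9*g + 10
(4) = -3*s^4 - 4*s^3 - 4*s^2 + 4*s + 7
(5) = k^4 - 11*k^3 + 26*k^2 + 44*k - 120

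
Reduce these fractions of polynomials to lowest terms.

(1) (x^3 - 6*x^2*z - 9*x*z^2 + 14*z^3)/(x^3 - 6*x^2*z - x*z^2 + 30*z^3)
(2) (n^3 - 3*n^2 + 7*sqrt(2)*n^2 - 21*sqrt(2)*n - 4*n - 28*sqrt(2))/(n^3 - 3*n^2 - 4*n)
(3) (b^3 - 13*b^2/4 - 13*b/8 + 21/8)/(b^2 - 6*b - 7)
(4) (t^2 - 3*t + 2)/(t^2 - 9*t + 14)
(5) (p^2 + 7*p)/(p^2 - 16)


(1) = (x^2 - 8*x*z + 7*z^2)/(x^2 - 8*x*z + 15*z^2)
(2) = (n + 7*sqrt(2))/n
(3) = (8*b^2 - 34*b + 21)/(8*b - 56)
(4) = (t - 1)/(t - 7)
(5) = (p^2 + 7*p)/(p^2 - 16)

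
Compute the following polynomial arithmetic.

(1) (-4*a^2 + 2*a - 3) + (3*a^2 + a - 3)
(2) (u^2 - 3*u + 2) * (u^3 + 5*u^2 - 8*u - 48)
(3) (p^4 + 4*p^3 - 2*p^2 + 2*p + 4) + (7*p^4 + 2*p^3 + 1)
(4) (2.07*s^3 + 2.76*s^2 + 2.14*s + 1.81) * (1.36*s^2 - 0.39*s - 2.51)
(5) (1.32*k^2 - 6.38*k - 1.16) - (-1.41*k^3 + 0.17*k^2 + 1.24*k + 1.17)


(1) = -a^2 + 3*a - 6
(2) = u^5 + 2*u^4 - 21*u^3 - 14*u^2 + 128*u - 96
(3) = 8*p^4 + 6*p^3 - 2*p^2 + 2*p + 5
(4) = 2.8152*s^5 + 2.9463*s^4 - 3.3617*s^3 - 5.3006*s^2 - 6.0773*s - 4.5431
(5) = 1.41*k^3 + 1.15*k^2 - 7.62*k - 2.33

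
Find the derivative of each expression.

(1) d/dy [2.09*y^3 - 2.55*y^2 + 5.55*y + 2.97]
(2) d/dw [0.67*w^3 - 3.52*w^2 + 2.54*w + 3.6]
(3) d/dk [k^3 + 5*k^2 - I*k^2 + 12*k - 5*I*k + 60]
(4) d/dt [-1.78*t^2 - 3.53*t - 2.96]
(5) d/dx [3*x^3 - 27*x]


(1) = 6.27*y^2 - 5.1*y + 5.55
(2) = 2.01*w^2 - 7.04*w + 2.54
(3) = 3*k^2 + 2*k*(5 - I) + 12 - 5*I
(4) = -3.56*t - 3.53
(5) = 9*x^2 - 27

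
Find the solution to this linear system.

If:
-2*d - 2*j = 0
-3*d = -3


Then:
d = 1
j = -1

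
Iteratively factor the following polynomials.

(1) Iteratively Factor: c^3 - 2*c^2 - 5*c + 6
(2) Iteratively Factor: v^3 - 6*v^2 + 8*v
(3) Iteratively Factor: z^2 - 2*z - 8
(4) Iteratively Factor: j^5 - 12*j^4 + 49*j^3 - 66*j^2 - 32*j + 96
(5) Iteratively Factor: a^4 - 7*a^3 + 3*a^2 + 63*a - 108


(1) = (c + 2)*(c^2 - 4*c + 3) = (c - 3)*(c + 2)*(c - 1)
(2) = (v)*(v^2 - 6*v + 8) = v*(v - 2)*(v - 4)
(3) = (z - 4)*(z + 2)
(4) = (j - 4)*(j^4 - 8*j^3 + 17*j^2 + 2*j - 24) = (j - 4)*(j + 1)*(j^3 - 9*j^2 + 26*j - 24) = (j - 4)*(j - 3)*(j + 1)*(j^2 - 6*j + 8) = (j - 4)^2*(j - 3)*(j + 1)*(j - 2)
(5) = (a + 3)*(a^3 - 10*a^2 + 33*a - 36) = (a - 4)*(a + 3)*(a^2 - 6*a + 9) = (a - 4)*(a - 3)*(a + 3)*(a - 3)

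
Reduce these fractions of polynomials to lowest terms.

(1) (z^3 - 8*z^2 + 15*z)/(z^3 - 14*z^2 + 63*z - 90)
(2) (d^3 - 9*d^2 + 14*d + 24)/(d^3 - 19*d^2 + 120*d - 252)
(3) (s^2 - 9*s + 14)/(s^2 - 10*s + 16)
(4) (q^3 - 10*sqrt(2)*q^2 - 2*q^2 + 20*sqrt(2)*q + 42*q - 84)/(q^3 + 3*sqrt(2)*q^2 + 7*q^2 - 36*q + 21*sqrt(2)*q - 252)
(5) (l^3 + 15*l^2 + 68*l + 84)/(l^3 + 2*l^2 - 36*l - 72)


(1) = z/(z - 6)
(2) = (d^2 - 3*d - 4)/(d^2 - 13*d + 42)
(3) = (s - 7)/(s - 8)
(4) = (q^2 + q*(-7*sqrt(2) - 2) + 14*sqrt(2))/(q^2 + q*(7 + 6*sqrt(2)) + 42*sqrt(2))
(5) = (l + 7)/(l - 6)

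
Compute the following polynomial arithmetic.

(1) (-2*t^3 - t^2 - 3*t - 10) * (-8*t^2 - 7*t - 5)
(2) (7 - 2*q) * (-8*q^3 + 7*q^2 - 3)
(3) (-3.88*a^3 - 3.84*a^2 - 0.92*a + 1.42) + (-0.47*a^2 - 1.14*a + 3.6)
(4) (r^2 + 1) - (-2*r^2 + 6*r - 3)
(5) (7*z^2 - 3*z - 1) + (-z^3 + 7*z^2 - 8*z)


(1) = 16*t^5 + 22*t^4 + 41*t^3 + 106*t^2 + 85*t + 50
(2) = 16*q^4 - 70*q^3 + 49*q^2 + 6*q - 21
(3) = -3.88*a^3 - 4.31*a^2 - 2.06*a + 5.02
(4) = 3*r^2 - 6*r + 4
(5) = -z^3 + 14*z^2 - 11*z - 1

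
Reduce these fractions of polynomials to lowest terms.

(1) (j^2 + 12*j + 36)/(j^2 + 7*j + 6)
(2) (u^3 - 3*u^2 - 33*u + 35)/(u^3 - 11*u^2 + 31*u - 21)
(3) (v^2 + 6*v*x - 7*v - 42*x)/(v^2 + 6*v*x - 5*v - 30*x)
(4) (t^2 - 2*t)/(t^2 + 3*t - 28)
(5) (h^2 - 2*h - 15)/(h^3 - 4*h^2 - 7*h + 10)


(1) = (j + 6)/(j + 1)
(2) = (u + 5)/(u - 3)
(3) = (v - 7)/(v - 5)
(4) = (t^2 - 2*t)/(t^2 + 3*t - 28)
(5) = (h + 3)/(h^2 + h - 2)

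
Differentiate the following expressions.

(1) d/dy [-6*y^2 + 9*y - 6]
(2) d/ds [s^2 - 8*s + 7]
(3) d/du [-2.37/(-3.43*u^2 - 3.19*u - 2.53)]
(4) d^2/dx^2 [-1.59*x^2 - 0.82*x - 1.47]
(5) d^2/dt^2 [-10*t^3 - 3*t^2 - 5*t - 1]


(1) = 9 - 12*y
(2) = 2*s - 8
(3) = (-16.2582*u - 7.5603)/(3.43*u^2 + 3.19*u + 2.53)^2
(4) = -3.18000000000000
(5) = -60*t - 6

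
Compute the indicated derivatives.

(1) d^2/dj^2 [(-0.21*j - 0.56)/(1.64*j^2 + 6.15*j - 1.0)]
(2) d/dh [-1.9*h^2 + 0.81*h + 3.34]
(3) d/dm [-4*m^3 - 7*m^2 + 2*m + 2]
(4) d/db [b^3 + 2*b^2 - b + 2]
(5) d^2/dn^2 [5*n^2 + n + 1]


(1) = (-(0.21*j + 0.56)*(3.28*j + 6.15)*(6.56*j + 12.3) + (2.0664*j + 4.4198)*(1.64*j^2 + 6.15*j - 1.0))/(1.64*j^2 + 6.15*j - 1.0)^3
(2) = 0.81 - 3.8*h
(3) = -12*m^2 - 14*m + 2
(4) = 3*b^2 + 4*b - 1
(5) = 10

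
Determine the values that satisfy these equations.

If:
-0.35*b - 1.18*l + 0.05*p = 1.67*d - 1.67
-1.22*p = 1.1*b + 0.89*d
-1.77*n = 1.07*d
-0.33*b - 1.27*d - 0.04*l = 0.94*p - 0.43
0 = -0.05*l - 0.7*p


Then:
b = -0.28
d = 0.43
l = 0.89
n = -0.26
p = -0.06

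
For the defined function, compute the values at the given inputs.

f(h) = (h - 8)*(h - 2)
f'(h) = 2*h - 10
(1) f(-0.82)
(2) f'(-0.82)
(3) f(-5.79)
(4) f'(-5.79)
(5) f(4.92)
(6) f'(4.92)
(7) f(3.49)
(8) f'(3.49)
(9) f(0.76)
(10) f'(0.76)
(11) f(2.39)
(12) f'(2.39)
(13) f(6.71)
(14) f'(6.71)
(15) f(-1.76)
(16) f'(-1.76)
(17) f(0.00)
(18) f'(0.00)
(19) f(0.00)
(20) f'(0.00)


(1) = 24.87
(2) = -11.64
(3) = 107.42
(4) = -21.58
(5) = -8.99
(6) = -0.16
(7) = -6.72
(8) = -3.02
(9) = 8.98
(10) = -8.48
(11) = -2.19
(12) = -5.22
(13) = -6.08
(14) = 3.42
(15) = 36.70
(16) = -13.52
(17) = 16.00
(18) = -10.00
(19) = 16.00
(20) = -10.00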